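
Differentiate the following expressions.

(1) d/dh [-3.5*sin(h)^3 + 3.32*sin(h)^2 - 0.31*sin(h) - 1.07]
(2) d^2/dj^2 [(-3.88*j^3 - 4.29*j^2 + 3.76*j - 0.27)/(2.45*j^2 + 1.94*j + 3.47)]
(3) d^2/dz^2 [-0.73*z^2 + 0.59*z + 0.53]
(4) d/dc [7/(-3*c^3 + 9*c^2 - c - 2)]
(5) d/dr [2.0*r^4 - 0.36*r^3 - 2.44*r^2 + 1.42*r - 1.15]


(1) = (-10.5*sin(h)^2 + 6.64*sin(h) - 0.31)*cos(h)
(2) = (122.685644*j^3 + 52.388256*j^2 - 479.805852*j - 151.375592)/(14.706125*j^6 + 34.93455*j^5 + 90.148485*j^4 + 106.258844*j^3 + 127.679691*j^2 + 70.078038*j + 41.781923)
(3) = -1.46000000000000
(4) = 7*(9*c^2 - 18*c + 1)/(3*c^3 - 9*c^2 + c + 2)^2
(5) = 8.0*r^3 - 1.08*r^2 - 4.88*r + 1.42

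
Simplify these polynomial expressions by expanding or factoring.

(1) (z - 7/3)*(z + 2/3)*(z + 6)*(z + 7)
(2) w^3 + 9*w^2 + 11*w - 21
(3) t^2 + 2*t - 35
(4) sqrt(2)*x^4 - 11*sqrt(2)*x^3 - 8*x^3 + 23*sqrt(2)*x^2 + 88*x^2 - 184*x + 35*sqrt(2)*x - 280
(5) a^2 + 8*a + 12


(1) = z^4 + 34*z^3/3 + 169*z^2/9 - 812*z/9 - 196/3
(2) = (w - 1)*(w + 3)*(w + 7)
(3) = (t - 5)*(t + 7)
(4) = (x - 7)*(x - 5)*(x - 4*sqrt(2))*(sqrt(2)*x + sqrt(2))
(5) = (a + 2)*(a + 6)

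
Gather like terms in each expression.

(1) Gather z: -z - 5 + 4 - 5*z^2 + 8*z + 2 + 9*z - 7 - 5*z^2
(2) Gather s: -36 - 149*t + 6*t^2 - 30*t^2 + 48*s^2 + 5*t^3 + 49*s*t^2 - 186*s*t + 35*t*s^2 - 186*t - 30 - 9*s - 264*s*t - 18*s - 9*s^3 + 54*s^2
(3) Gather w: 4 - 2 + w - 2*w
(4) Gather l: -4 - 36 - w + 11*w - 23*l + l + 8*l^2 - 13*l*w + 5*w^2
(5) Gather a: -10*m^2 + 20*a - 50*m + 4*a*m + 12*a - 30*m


(1) = -10*z^2 + 16*z - 6
(2) = -9*s^3 + s^2*(35*t + 102) + s*(49*t^2 - 450*t - 27) + 5*t^3 - 24*t^2 - 335*t - 66
(3) = 2 - w
(4) = 8*l^2 + l*(-13*w - 22) + 5*w^2 + 10*w - 40
(5) = a*(4*m + 32) - 10*m^2 - 80*m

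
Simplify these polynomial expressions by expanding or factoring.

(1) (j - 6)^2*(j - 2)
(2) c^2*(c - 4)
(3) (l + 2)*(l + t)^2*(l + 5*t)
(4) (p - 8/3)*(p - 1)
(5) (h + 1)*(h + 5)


(1) = j^3 - 14*j^2 + 60*j - 72
(2) = c^3 - 4*c^2
(3) = l^4 + 7*l^3*t + 2*l^3 + 11*l^2*t^2 + 14*l^2*t + 5*l*t^3 + 22*l*t^2 + 10*t^3
(4) = p^2 - 11*p/3 + 8/3
(5) = h^2 + 6*h + 5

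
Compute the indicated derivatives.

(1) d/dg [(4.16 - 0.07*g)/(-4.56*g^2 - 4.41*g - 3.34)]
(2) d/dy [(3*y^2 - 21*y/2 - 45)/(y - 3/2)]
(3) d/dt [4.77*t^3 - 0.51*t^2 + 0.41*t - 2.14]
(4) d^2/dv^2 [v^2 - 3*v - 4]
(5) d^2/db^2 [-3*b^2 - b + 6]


(1) = (-0.3192*g^2 + 37.9392*g + 18.5794)/(20.7936*g^4 + 40.2192*g^3 + 49.9089*g^2 + 29.4588*g + 11.1556)
(2) = 3*(4*y^2 - 12*y + 81)/(4*y^2 - 12*y + 9)
(3) = 14.31*t^2 - 1.02*t + 0.41
(4) = 2
(5) = -6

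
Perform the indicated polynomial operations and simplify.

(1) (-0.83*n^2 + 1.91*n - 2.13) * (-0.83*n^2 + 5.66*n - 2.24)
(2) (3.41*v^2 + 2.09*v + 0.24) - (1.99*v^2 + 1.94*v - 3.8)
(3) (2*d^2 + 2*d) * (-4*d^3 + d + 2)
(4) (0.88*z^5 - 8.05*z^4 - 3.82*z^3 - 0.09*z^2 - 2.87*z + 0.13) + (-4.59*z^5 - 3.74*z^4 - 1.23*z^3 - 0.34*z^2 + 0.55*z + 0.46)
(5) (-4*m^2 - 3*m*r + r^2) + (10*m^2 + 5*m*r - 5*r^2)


(1) = 0.6889*n^4 - 6.2831*n^3 + 14.4377*n^2 - 16.3342*n + 4.7712
(2) = 1.42*v^2 + 0.15*v + 4.04
(3) = -8*d^5 - 8*d^4 + 2*d^3 + 6*d^2 + 4*d
(4) = -3.71*z^5 - 11.79*z^4 - 5.05*z^3 - 0.43*z^2 - 2.32*z + 0.59
(5) = 6*m^2 + 2*m*r - 4*r^2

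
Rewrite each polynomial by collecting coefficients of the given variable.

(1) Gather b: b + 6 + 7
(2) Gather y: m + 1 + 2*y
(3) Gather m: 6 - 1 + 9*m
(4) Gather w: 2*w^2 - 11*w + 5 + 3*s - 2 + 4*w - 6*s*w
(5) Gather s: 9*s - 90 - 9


(1) = b + 13
(2) = m + 2*y + 1
(3) = 9*m + 5
(4) = 3*s + 2*w^2 + w*(-6*s - 7) + 3
(5) = 9*s - 99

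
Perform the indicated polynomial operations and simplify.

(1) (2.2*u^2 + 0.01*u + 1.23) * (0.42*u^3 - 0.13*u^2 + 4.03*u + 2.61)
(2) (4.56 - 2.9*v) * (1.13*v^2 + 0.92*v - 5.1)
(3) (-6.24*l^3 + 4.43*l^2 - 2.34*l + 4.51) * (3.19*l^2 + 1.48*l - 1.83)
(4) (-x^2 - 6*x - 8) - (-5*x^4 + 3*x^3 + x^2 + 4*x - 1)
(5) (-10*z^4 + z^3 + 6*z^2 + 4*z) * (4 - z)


(1) = 0.924*u^5 - 0.2818*u^4 + 9.3813*u^3 + 5.6224*u^2 + 4.983*u + 3.2103
(2) = -3.277*v^3 + 2.4848*v^2 + 18.9852*v - 23.256
(3) = -19.9056*l^5 + 4.8965*l^4 + 10.511*l^3 + 2.8168*l^2 + 10.957*l - 8.2533
(4) = 5*x^4 - 3*x^3 - 2*x^2 - 10*x - 7
(5) = 10*z^5 - 41*z^4 - 2*z^3 + 20*z^2 + 16*z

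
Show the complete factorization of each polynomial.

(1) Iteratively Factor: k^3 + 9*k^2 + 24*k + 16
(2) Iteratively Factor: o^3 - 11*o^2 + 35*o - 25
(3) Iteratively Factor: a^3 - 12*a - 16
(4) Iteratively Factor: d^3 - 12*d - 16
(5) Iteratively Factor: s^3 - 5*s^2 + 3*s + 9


(1) = (k + 4)*(k^2 + 5*k + 4) = (k + 4)^2*(k + 1)
(2) = (o - 5)*(o^2 - 6*o + 5) = (o - 5)*(o - 1)*(o - 5)
(3) = (a + 2)*(a^2 - 2*a - 8) = (a - 4)*(a + 2)*(a + 2)
(4) = (d - 4)*(d^2 + 4*d + 4) = (d - 4)*(d + 2)*(d + 2)
(5) = (s + 1)*(s^2 - 6*s + 9) = (s - 3)*(s + 1)*(s - 3)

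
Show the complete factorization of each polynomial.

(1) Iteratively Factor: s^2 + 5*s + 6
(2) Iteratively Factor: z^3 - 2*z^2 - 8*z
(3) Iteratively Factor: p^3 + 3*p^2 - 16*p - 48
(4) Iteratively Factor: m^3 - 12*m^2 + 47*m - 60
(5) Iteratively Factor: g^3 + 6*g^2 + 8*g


(1) = (s + 3)*(s + 2)
(2) = (z + 2)*(z^2 - 4*z) = (z - 4)*(z + 2)*(z)
(3) = (p + 4)*(p^2 - p - 12) = (p - 4)*(p + 4)*(p + 3)
(4) = (m - 3)*(m^2 - 9*m + 20) = (m - 5)*(m - 3)*(m - 4)
(5) = (g + 4)*(g^2 + 2*g) = (g + 2)*(g + 4)*(g)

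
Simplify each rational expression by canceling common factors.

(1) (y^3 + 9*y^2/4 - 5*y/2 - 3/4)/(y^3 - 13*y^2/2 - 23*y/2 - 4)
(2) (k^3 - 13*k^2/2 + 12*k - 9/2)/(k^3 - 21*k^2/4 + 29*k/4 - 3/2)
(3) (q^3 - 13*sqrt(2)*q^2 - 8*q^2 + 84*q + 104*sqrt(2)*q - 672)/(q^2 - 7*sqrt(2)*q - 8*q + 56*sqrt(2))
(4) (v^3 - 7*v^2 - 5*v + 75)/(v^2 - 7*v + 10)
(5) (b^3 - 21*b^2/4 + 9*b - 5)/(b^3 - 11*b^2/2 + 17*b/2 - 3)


(1) = (4*y^3 + 9*y^2 - 10*y - 3)/(4*y^3 - 26*y^2 - 46*y - 16)
(2) = (4*k^2 - 14*k + 6)/(4*k^2 - 9*k + 2)
(3) = q - 6*sqrt(2)
(4) = (v^2 - 2*v - 15)/(v - 2)
(5) = (4*b^2 - 13*b + 10)/(4*b^2 - 14*b + 6)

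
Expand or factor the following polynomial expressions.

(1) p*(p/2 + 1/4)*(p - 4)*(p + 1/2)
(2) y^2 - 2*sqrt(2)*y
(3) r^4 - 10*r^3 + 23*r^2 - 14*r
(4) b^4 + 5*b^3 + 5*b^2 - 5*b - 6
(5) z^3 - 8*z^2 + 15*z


(1) = p^4/2 - 3*p^3/2 - 15*p^2/8 - p/2
(2) = y*(y - 2*sqrt(2))
(3) = r*(r - 7)*(r - 2)*(r - 1)
(4) = (b - 1)*(b + 1)*(b + 2)*(b + 3)
(5) = z*(z - 5)*(z - 3)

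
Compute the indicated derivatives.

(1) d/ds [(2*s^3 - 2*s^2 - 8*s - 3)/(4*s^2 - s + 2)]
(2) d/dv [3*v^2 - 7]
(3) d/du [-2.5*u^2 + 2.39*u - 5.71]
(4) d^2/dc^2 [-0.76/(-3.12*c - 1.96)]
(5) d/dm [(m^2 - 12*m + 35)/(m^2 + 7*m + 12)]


(1) = (8*s^4 - 4*s^3 + 46*s^2 + 16*s - 19)/(16*s^4 - 8*s^3 + 17*s^2 - 4*s + 4)
(2) = 6*v
(3) = 2.39 - 5.0*u
(4) = 14.796288/(3.12*c + 1.96)^3
(5) = (19*m^2 - 46*m - 389)/(m^4 + 14*m^3 + 73*m^2 + 168*m + 144)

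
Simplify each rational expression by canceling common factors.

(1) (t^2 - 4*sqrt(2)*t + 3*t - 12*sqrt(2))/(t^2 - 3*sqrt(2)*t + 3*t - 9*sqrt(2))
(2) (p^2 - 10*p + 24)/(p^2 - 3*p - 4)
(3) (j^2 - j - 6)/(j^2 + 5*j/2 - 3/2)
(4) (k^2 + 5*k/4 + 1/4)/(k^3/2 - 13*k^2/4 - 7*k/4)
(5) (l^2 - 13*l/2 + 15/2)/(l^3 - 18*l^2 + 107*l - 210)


(1) = (t - 4*sqrt(2))/(t - 3*sqrt(2))
(2) = (p - 6)/(p + 1)
(3) = (2*j^2 - 2*j - 12)/(2*j^2 + 5*j - 3)
(4) = (4*k^2 + 5*k + 1)/(2*k^3 - 13*k^2 - 7*k)
(5) = (2*l - 3)/(2*l^2 - 26*l + 84)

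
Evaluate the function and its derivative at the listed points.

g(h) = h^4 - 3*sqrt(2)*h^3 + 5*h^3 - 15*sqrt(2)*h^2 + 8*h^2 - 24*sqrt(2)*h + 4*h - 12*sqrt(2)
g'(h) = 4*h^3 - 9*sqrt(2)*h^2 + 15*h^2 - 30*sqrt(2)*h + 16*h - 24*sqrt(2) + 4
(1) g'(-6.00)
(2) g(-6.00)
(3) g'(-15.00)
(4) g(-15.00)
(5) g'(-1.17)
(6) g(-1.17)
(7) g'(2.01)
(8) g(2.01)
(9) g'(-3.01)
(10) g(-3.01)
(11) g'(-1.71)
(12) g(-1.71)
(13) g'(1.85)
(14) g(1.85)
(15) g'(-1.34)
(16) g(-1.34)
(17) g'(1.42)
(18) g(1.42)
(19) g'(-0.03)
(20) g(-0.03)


(1) = -653.59
(2) = 819.41
(3) = -12622.33
(4) = 45528.09
(5) = -2.32
(6) = 0.63
(7) = -41.40
(8) = -108.06
(9) = -38.90
(10) = 14.87
(11) = 1.89
(12) = 0.36
(13) = -45.73
(14) = -101.08
(15) = -0.07
(16) = 0.83
(17) = -51.43
(18) = -79.90
(19) = -29.15
(20) = -16.08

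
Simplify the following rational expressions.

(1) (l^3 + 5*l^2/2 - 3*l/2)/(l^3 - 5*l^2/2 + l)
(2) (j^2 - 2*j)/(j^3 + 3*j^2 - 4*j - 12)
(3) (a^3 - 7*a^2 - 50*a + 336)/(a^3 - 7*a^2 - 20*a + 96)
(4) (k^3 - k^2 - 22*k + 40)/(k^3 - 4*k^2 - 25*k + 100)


(1) = (l + 3)/(l - 2)
(2) = j/(j^2 + 5*j + 6)
(3) = (a^2 + a - 42)/(a^2 + a - 12)
(4) = (k - 2)/(k - 5)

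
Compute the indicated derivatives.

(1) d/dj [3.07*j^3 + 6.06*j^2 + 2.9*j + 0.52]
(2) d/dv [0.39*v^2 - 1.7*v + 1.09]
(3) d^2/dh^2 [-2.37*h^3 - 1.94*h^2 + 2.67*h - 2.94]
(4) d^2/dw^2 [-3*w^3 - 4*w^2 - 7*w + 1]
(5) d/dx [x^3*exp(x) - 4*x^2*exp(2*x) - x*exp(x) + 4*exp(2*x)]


(1) = 9.21*j^2 + 12.12*j + 2.9
(2) = 0.78*v - 1.7
(3) = -14.22*h - 3.88
(4) = -18*w - 8
(5) = (x^3 - 8*x^2*exp(x) + 3*x^2 - 8*x*exp(x) - x + 8*exp(x) - 1)*exp(x)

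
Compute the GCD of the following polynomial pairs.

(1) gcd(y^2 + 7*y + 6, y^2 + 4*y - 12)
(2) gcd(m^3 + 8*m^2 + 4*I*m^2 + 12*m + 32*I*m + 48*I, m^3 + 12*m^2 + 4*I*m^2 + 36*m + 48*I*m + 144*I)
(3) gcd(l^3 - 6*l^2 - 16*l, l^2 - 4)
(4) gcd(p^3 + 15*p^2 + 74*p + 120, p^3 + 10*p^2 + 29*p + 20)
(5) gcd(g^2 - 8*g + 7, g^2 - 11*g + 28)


(1) = gcd((y + 1)*(y + 6), (y - 2)*(y + 6)) = y + 6
(2) = gcd((m + 2)*(m + 6)*(m + 4*I), (m + 6)^2*(m + 4*I)) = m^2 + m*(6 + 4*I) + 24*I
(3) = gcd(l*(l - 8)*(l + 2), (l - 2)*(l + 2)) = l + 2
(4) = gcd((p + 4)*(p + 5)*(p + 6), (p + 1)*(p + 4)*(p + 5)) = p^2 + 9*p + 20
(5) = g - 7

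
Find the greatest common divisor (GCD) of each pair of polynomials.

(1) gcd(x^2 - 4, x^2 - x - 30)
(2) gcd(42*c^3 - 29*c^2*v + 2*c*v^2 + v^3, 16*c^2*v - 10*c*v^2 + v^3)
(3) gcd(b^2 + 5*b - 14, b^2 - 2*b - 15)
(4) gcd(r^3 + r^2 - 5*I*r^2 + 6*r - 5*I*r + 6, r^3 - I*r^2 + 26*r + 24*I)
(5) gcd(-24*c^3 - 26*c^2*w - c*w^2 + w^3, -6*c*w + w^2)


(1) = gcd((x - 2)*(x + 2), (x - 6)*(x + 5)) = 1
(2) = -2*c + v
(3) = 1
(4) = gcd((r + 1)*(r - 6*I)*(r + I), (r - 6*I)*(r + I)*(r + 4*I)) = r^2 - 5*I*r + 6
(5) = gcd((-6*c + w)*(c + w)*(4*c + w), w*(-6*c + w)) = -6*c + w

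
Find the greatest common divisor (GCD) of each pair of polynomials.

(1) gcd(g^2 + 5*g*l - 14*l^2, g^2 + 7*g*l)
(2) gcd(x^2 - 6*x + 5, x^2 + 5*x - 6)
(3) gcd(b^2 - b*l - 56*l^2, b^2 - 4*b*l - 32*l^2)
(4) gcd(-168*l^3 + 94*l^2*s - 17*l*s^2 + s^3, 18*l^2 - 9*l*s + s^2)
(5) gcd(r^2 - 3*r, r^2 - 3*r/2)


(1) = g + 7*l
(2) = x - 1
(3) = b - 8*l
(4) = -6*l + s
(5) = r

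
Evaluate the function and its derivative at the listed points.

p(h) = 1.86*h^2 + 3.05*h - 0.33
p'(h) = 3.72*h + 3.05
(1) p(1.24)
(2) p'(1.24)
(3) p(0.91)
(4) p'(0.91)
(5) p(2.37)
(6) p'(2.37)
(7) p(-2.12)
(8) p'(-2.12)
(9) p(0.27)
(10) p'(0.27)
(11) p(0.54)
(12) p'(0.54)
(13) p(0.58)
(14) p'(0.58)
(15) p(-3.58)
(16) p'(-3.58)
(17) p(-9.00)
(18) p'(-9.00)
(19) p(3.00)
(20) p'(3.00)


(1) = 6.31
(2) = 7.66
(3) = 3.99
(4) = 6.44
(5) = 17.35
(6) = 11.87
(7) = 1.56
(8) = -4.84
(9) = 0.63
(10) = 4.05
(11) = 1.86
(12) = 5.06
(13) = 2.06
(14) = 5.21
(15) = 12.59
(16) = -10.27
(17) = 122.88
(18) = -30.43
(19) = 25.56
(20) = 14.21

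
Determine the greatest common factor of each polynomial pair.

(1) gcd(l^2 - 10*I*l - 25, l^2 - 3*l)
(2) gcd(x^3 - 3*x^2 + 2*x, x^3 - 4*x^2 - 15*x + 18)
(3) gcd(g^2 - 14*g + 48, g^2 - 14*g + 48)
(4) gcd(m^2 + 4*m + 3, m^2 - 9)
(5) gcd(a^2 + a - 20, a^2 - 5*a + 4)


(1) = gcd((l - 5*I)^2, l*(l - 3)) = 1
(2) = x - 1
(3) = g^2 - 14*g + 48
(4) = gcd((m + 1)*(m + 3), (m - 3)*(m + 3)) = m + 3
(5) = a - 4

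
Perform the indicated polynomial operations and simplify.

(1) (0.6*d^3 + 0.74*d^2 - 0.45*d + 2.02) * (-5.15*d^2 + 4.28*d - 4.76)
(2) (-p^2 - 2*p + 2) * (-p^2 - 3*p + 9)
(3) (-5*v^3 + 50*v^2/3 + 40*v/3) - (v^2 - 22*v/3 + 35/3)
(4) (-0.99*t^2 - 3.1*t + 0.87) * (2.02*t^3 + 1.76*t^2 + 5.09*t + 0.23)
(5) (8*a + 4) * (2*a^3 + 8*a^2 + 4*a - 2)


(1) = -3.09*d^5 - 1.243*d^4 + 2.6287*d^3 - 15.8514*d^2 + 10.7876*d - 9.6152
(2) = p^4 + 5*p^3 - 5*p^2 - 24*p + 18
(3) = -5*v^3 + 47*v^2/3 + 62*v/3 - 35/3
(4) = -1.9998*t^5 - 8.0044*t^4 - 8.7377*t^3 - 14.4755*t^2 + 3.7153*t + 0.2001
(5) = 16*a^4 + 72*a^3 + 64*a^2 - 8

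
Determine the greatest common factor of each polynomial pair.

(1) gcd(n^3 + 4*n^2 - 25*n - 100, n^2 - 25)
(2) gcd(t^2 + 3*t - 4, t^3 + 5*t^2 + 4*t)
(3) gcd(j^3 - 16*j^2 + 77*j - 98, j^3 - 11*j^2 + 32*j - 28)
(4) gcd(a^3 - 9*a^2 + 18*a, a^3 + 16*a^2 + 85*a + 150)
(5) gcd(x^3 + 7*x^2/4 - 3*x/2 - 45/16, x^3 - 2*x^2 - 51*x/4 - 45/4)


(1) = n^2 - 25
(2) = t + 4
(3) = j^2 - 9*j + 14
(4) = gcd(a*(a - 6)*(a - 3), (a + 5)^2*(a + 6)) = 1
(5) = x^2 + 3*x + 9/4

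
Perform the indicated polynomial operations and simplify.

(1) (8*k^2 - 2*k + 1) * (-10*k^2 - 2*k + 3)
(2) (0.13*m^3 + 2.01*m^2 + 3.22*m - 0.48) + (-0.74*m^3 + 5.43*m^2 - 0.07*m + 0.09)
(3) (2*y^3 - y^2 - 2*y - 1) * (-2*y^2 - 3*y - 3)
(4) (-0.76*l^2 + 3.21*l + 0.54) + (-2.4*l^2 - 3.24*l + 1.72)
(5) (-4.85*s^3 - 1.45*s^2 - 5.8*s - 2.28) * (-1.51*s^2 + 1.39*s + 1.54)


(1) = -80*k^4 + 4*k^3 + 18*k^2 - 8*k + 3
(2) = -0.61*m^3 + 7.44*m^2 + 3.15*m - 0.39
(3) = -4*y^5 - 4*y^4 + y^3 + 11*y^2 + 9*y + 3
(4) = -3.16*l^2 - 0.03*l + 2.26
(5) = 7.3235*s^5 - 4.552*s^4 - 0.7265*s^3 - 6.8522*s^2 - 12.1012*s - 3.5112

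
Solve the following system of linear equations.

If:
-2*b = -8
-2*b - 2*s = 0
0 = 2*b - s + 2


Then:
No Solution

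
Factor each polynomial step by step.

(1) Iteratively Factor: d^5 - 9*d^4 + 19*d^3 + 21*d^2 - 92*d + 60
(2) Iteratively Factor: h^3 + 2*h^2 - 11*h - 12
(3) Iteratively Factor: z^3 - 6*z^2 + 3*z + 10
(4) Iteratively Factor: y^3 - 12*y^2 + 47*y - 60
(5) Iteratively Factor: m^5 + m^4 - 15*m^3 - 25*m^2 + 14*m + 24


(1) = (d - 2)*(d^4 - 7*d^3 + 5*d^2 + 31*d - 30) = (d - 2)*(d + 2)*(d^3 - 9*d^2 + 23*d - 15) = (d - 2)*(d - 1)*(d + 2)*(d^2 - 8*d + 15) = (d - 3)*(d - 2)*(d - 1)*(d + 2)*(d - 5)
(2) = (h + 1)*(h^2 + h - 12) = (h - 3)*(h + 1)*(h + 4)
(3) = (z - 2)*(z^2 - 4*z - 5) = (z - 2)*(z + 1)*(z - 5)
(4) = (y - 3)*(y^2 - 9*y + 20) = (y - 5)*(y - 3)*(y - 4)
(5) = (m + 1)*(m^4 - 15*m^2 - 10*m + 24) = (m - 1)*(m + 1)*(m^3 + m^2 - 14*m - 24) = (m - 4)*(m - 1)*(m + 1)*(m^2 + 5*m + 6) = (m - 4)*(m - 1)*(m + 1)*(m + 2)*(m + 3)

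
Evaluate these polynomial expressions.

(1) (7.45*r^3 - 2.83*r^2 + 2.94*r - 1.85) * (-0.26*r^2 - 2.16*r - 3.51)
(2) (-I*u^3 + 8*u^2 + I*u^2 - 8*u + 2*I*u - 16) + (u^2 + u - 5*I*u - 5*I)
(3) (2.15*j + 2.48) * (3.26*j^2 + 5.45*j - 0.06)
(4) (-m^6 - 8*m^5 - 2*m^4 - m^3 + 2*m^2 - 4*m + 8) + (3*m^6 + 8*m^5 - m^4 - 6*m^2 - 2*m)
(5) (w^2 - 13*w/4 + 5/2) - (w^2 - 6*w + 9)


(1) = -1.937*r^5 - 15.3562*r^4 - 20.8011*r^3 + 4.0639*r^2 - 6.3234*r + 6.4935
(2) = -I*u^3 + 9*u^2 + I*u^2 - 7*u - 3*I*u - 16 - 5*I
(3) = 7.009*j^3 + 19.8023*j^2 + 13.387*j - 0.1488
(4) = 2*m^6 - 3*m^4 - m^3 - 4*m^2 - 6*m + 8
(5) = 11*w/4 - 13/2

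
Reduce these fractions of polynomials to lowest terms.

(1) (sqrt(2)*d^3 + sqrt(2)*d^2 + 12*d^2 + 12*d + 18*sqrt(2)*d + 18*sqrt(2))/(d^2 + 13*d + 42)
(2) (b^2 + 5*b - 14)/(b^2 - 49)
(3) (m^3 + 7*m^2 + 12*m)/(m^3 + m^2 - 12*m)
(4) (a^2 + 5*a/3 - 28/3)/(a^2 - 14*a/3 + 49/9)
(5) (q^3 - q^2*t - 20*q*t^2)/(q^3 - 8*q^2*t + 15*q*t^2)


(1) = (sqrt(2)*d^3 + d^2*(sqrt(2) + 12) + d*(12 + 18*sqrt(2)) + 18*sqrt(2))/(d^2 + 13*d + 42)
(2) = (b - 2)/(b - 7)
(3) = (m + 3)/(m - 3)
(4) = (3*a + 12)/(3*a - 7)
(5) = (q + 4*t)/(q - 3*t)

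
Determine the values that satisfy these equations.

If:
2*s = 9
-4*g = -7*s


Then:
g = 63/8
s = 9/2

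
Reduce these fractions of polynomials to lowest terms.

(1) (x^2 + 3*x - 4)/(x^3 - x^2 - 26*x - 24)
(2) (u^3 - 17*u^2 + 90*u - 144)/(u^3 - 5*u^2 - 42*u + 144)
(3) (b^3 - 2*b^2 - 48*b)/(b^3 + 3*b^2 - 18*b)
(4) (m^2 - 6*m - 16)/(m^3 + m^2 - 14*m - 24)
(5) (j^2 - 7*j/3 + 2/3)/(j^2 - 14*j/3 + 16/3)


(1) = (x - 1)/(x^2 - 5*x - 6)
(2) = (u - 6)/(u + 6)
(3) = (b - 8)/(b - 3)
(4) = (m - 8)/(m^2 - m - 12)
(5) = (3*j - 1)/(3*j - 8)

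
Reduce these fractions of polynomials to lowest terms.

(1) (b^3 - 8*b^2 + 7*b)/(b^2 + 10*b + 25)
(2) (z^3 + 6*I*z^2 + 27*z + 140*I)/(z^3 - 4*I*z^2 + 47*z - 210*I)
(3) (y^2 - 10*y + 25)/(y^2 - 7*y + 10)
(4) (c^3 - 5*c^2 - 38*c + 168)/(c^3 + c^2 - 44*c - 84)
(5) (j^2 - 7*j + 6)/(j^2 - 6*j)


(1) = (b^3 - 8*b^2 + 7*b)/(b^2 + 10*b + 25)
(2) = (z + 4*I)/(z - 6*I)
(3) = (y - 5)/(y - 2)
(4) = (c - 4)/(c + 2)
(5) = (j - 1)/j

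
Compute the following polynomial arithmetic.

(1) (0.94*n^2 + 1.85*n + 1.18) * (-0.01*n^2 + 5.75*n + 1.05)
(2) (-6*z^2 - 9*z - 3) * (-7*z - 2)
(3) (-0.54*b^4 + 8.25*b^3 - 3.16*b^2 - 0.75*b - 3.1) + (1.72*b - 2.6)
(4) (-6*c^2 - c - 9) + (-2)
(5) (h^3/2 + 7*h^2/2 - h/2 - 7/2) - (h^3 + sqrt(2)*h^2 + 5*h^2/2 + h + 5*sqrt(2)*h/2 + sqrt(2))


(1) = -0.0094*n^4 + 5.3865*n^3 + 11.6127*n^2 + 8.7275*n + 1.239
(2) = 42*z^3 + 75*z^2 + 39*z + 6
(3) = -0.54*b^4 + 8.25*b^3 - 3.16*b^2 + 0.97*b - 5.7
(4) = -6*c^2 - c - 11
(5) = -h^3/2 - sqrt(2)*h^2 + h^2 - 5*sqrt(2)*h/2 - 3*h/2 - 7/2 - sqrt(2)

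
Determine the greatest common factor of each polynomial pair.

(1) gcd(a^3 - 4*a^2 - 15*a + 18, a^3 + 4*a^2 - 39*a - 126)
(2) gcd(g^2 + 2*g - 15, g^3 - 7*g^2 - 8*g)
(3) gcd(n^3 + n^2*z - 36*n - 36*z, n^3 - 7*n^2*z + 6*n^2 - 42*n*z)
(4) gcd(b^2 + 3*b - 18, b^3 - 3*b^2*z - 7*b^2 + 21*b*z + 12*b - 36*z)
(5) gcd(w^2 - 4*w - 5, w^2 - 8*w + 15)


(1) = gcd((a - 6)*(a - 1)*(a + 3), (a - 6)*(a + 3)*(a + 7)) = a^2 - 3*a - 18
(2) = gcd((g - 3)*(g + 5), g*(g - 8)*(g + 1)) = 1
(3) = gcd((n - 6)*(n + 6)*(n + z), n*(n + 6)*(n - 7*z)) = n + 6
(4) = b - 3
(5) = w - 5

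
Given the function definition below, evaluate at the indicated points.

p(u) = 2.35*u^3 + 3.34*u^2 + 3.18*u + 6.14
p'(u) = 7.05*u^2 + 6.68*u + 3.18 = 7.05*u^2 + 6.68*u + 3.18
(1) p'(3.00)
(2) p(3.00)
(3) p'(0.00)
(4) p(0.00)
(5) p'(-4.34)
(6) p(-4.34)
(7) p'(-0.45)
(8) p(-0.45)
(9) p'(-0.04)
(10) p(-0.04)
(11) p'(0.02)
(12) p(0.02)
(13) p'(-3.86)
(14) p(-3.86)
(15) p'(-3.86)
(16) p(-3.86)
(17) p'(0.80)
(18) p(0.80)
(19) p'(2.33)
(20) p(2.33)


(1) = 86.67
(2) = 109.19
(3) = 3.18
(4) = 6.14
(5) = 106.98
(6) = -136.85
(7) = 1.60
(8) = 5.17
(9) = 2.92
(10) = 6.02
(11) = 3.32
(12) = 6.20
(13) = 82.44
(14) = -91.52
(15) = 82.44
(16) = -91.52
(17) = 13.04
(18) = 12.02
(19) = 57.02
(20) = 61.41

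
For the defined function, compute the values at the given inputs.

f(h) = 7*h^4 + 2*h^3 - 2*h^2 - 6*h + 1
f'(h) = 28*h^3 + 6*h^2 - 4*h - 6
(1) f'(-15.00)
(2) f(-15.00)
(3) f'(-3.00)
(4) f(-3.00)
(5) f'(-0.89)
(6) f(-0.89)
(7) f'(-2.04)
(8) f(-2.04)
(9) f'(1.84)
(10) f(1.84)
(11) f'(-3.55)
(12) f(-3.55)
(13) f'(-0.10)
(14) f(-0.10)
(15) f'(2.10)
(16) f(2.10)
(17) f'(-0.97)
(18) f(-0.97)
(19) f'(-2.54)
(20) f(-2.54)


(1) = -93096.00
(2) = 347266.00
(3) = -696.00
(4) = 514.00
(5) = -17.43
(6) = 7.74
(7) = -210.58
(8) = 109.17
(9) = 181.38
(10) = 75.88
(11) = -1168.87
(12) = 1019.38
(13) = -5.57
(14) = 1.58
(15) = 271.37
(16) = 134.24
(17) = -22.03
(18) = 9.31
(19) = -415.97
(20) = 261.92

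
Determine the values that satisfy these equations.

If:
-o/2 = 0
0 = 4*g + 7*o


Then:
g = 0
o = 0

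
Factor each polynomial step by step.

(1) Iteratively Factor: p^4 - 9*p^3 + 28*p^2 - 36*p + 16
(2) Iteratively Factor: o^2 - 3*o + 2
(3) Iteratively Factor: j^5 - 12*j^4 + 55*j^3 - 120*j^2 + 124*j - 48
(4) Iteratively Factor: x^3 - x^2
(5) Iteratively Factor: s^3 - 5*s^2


(1) = (p - 4)*(p^3 - 5*p^2 + 8*p - 4) = (p - 4)*(p - 2)*(p^2 - 3*p + 2) = (p - 4)*(p - 2)^2*(p - 1)
(2) = (o - 1)*(o - 2)
(3) = (j - 1)*(j^4 - 11*j^3 + 44*j^2 - 76*j + 48) = (j - 3)*(j - 1)*(j^3 - 8*j^2 + 20*j - 16) = (j - 3)*(j - 2)*(j - 1)*(j^2 - 6*j + 8) = (j - 3)*(j - 2)^2*(j - 1)*(j - 4)
(4) = (x - 1)*(x^2) = x*(x - 1)*(x)
(5) = (s)*(s^2 - 5*s) = s*(s - 5)*(s)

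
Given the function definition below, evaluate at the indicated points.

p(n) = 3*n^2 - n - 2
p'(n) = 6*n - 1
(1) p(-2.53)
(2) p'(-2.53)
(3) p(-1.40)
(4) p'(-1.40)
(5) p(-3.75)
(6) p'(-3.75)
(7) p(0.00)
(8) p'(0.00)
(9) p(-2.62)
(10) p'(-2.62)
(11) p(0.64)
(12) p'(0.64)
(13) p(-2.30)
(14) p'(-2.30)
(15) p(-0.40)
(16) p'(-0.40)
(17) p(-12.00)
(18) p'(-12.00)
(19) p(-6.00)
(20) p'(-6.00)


(1) = 19.73
(2) = -16.18
(3) = 5.28
(4) = -9.40
(5) = 43.94
(6) = -23.50
(7) = -2.00
(8) = -1.00
(9) = 21.21
(10) = -16.72
(11) = -1.41
(12) = 2.84
(13) = 16.17
(14) = -14.80
(15) = -1.12
(16) = -3.40
(17) = 442.00
(18) = -73.00
(19) = 112.00
(20) = -37.00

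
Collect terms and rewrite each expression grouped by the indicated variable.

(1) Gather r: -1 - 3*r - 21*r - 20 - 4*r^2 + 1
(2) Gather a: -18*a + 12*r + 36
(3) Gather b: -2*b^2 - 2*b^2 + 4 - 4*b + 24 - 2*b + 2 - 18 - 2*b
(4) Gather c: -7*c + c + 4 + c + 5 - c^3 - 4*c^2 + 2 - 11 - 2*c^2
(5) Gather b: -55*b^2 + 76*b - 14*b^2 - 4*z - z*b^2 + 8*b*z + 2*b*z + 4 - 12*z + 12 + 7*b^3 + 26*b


(1) = -4*r^2 - 24*r - 20
(2) = -18*a + 12*r + 36
(3) = -4*b^2 - 8*b + 12
(4) = -c^3 - 6*c^2 - 5*c
(5) = 7*b^3 + b^2*(-z - 69) + b*(10*z + 102) - 16*z + 16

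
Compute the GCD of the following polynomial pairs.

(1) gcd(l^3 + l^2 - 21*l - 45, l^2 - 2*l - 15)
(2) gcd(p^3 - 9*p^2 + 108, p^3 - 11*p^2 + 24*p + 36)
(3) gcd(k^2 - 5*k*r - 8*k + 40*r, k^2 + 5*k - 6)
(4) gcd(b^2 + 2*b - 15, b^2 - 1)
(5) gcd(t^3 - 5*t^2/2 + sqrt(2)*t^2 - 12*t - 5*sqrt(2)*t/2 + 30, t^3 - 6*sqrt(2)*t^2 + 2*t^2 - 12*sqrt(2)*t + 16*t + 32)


(1) = gcd((l - 5)*(l + 3)^2, (l - 5)*(l + 3)) = l^2 - 2*l - 15
(2) = gcd((p - 6)^2*(p + 3), (p - 6)^2*(p + 1)) = p^2 - 12*p + 36
(3) = gcd((k - 8)*(k - 5*r), (k - 1)*(k + 6)) = 1
(4) = 1
(5) = t - 2*sqrt(2)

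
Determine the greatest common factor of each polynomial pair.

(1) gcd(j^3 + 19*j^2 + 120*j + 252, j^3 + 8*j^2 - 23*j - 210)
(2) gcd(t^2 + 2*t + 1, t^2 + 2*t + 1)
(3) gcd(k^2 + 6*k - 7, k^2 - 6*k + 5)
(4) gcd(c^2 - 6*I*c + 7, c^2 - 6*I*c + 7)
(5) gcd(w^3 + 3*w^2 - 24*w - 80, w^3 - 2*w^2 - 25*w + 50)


(1) = j^2 + 13*j + 42
(2) = gcd((t + 1)^2, (t + 1)^2) = t^2 + 2*t + 1
(3) = k - 1
(4) = gcd((c - 7*I)*(c + I), (c - 7*I)*(c + I)) = c^2 - 6*I*c + 7
(5) = w - 5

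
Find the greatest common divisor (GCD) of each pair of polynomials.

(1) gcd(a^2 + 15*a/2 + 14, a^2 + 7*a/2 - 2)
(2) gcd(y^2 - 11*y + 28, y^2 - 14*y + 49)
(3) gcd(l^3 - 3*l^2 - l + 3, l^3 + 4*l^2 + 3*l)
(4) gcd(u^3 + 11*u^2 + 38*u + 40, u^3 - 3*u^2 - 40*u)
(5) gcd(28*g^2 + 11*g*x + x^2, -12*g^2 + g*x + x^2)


(1) = a + 4
(2) = y - 7
(3) = l + 1
(4) = u + 5
(5) = 4*g + x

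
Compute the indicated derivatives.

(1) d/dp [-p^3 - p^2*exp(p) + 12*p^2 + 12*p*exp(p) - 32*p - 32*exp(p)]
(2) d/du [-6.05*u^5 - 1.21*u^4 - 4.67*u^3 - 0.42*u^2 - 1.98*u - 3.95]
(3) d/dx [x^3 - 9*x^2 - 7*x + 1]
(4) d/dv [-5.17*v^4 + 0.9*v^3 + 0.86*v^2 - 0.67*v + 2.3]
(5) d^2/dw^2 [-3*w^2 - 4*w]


(1) = -p^2*exp(p) - 3*p^2 + 10*p*exp(p) + 24*p - 20*exp(p) - 32
(2) = -30.25*u^4 - 4.84*u^3 - 14.01*u^2 - 0.84*u - 1.98
(3) = 3*x^2 - 18*x - 7
(4) = -20.68*v^3 + 2.7*v^2 + 1.72*v - 0.67
(5) = -6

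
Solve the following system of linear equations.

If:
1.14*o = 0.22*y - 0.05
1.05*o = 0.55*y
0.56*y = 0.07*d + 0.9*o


Then:
d = -0.17
o = -0.07
y = -0.13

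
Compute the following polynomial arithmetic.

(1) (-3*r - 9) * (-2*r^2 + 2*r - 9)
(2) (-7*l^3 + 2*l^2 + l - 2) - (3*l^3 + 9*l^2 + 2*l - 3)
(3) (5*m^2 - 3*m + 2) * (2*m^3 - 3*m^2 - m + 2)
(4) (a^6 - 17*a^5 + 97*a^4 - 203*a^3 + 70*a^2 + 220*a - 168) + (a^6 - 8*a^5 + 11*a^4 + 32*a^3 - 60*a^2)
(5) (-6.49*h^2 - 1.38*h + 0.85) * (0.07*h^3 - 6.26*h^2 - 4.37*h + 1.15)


(1) = 6*r^3 + 12*r^2 + 9*r + 81
(2) = -10*l^3 - 7*l^2 - l + 1
(3) = 10*m^5 - 21*m^4 + 8*m^3 + 7*m^2 - 8*m + 4
(4) = 2*a^6 - 25*a^5 + 108*a^4 - 171*a^3 + 10*a^2 + 220*a - 168
(5) = -0.4543*h^5 + 40.5308*h^4 + 37.0596*h^3 - 6.7539*h^2 - 5.3015*h + 0.9775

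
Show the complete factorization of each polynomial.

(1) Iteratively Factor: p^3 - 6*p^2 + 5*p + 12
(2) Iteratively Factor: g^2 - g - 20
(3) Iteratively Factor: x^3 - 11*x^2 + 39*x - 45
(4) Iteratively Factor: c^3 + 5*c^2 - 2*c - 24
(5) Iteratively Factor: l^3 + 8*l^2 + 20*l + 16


(1) = (p - 4)*(p^2 - 2*p - 3) = (p - 4)*(p - 3)*(p + 1)
(2) = (g + 4)*(g - 5)
(3) = (x - 3)*(x^2 - 8*x + 15) = (x - 3)^2*(x - 5)
(4) = (c - 2)*(c^2 + 7*c + 12) = (c - 2)*(c + 3)*(c + 4)
(5) = (l + 2)*(l^2 + 6*l + 8) = (l + 2)*(l + 4)*(l + 2)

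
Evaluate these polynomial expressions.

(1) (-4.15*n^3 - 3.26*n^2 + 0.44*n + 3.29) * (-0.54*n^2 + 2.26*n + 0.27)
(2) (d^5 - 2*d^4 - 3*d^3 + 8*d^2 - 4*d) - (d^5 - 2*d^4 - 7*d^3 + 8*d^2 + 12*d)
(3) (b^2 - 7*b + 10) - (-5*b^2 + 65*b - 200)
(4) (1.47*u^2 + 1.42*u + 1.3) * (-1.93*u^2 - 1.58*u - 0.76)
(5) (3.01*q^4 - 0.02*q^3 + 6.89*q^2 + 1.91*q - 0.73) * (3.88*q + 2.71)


(1) = 2.241*n^5 - 7.6186*n^4 - 8.7257*n^3 - 1.6624*n^2 + 7.5542*n + 0.8883
(2) = 4*d^3 - 16*d
(3) = 6*b^2 - 72*b + 210
(4) = -2.8371*u^4 - 5.0632*u^3 - 5.8698*u^2 - 3.1332*u - 0.988
(5) = 11.6788*q^5 + 8.0795*q^4 + 26.679*q^3 + 26.0827*q^2 + 2.3437*q - 1.9783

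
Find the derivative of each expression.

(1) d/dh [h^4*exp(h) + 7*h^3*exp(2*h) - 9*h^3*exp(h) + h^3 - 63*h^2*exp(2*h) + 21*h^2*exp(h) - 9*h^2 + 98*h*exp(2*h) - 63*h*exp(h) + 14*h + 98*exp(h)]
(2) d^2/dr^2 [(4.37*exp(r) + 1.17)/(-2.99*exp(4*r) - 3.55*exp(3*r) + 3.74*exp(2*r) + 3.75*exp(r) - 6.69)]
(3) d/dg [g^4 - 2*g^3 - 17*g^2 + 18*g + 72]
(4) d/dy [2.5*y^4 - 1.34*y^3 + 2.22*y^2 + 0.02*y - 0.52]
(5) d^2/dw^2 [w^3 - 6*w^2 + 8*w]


(1) = h^4*exp(h) + 14*h^3*exp(2*h) - 5*h^3*exp(h) - 105*h^2*exp(2*h) - 6*h^2*exp(h) + 3*h^2 + 70*h*exp(2*h) - 21*h*exp(h) - 18*h + 98*exp(2*h) + 35*exp(h) + 14
(2) = (-351.614133*exp(8*r) - 677.597687*exp(7*r) - 408.191971*exp(6*r) - 242.626776*exp(5*r) + 1787.026087*exp(4*r) + 1750.645659*exp(3*r) - 455.185647*exp(2*r) - 243.181908*exp(r) - 224.936532)*exp(r)/(26.730899*exp(12*r) + 95.212065*exp(11*r) + 12.736503*exp(10*r) - 294.02663*exp(9*r) - 75.329721*exp(8*r) + 684.864345*exp(7*r) + 176.622112*exp(6*r) - 990.603405*exp(5*r) - 9.951651*exp(4*r) + 986.88159*exp(3*r) - 219.929067*exp(2*r) - 503.506125*exp(r) + 299.418309)
(3) = 4*g^3 - 6*g^2 - 34*g + 18
(4) = 10.0*y^3 - 4.02*y^2 + 4.44*y + 0.02
(5) = 6*w - 12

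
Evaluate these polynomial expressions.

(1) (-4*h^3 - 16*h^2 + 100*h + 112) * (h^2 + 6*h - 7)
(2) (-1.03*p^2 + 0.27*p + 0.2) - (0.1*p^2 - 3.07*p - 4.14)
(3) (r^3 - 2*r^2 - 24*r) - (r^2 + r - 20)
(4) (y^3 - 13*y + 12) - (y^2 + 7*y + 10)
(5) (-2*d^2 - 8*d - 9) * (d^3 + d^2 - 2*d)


(1) = -4*h^5 - 40*h^4 + 32*h^3 + 824*h^2 - 28*h - 784
(2) = -1.13*p^2 + 3.34*p + 4.34
(3) = r^3 - 3*r^2 - 25*r + 20
(4) = y^3 - y^2 - 20*y + 2
(5) = -2*d^5 - 10*d^4 - 13*d^3 + 7*d^2 + 18*d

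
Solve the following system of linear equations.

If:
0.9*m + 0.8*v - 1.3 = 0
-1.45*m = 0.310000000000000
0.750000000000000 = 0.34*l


Then:
l = 2.21
m = -0.21
v = 1.87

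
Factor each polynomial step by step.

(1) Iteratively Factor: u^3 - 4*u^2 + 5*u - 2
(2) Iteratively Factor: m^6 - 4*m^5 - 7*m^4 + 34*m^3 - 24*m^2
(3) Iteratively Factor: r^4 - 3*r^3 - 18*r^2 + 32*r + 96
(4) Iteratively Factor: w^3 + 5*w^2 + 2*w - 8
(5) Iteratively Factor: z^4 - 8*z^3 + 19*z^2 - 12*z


(1) = (u - 2)*(u^2 - 2*u + 1) = (u - 2)*(u - 1)*(u - 1)
(2) = (m)*(m^5 - 4*m^4 - 7*m^3 + 34*m^2 - 24*m) = m*(m - 2)*(m^4 - 2*m^3 - 11*m^2 + 12*m) = m*(m - 2)*(m - 1)*(m^3 - m^2 - 12*m) = m^2*(m - 2)*(m - 1)*(m^2 - m - 12) = m^2*(m - 2)*(m - 1)*(m + 3)*(m - 4)
(3) = (r + 3)*(r^3 - 6*r^2 + 32) = (r + 2)*(r + 3)*(r^2 - 8*r + 16) = (r - 4)*(r + 2)*(r + 3)*(r - 4)
(4) = (w + 4)*(w^2 + w - 2) = (w - 1)*(w + 4)*(w + 2)
(5) = (z)*(z^3 - 8*z^2 + 19*z - 12) = z*(z - 1)*(z^2 - 7*z + 12) = z*(z - 4)*(z - 1)*(z - 3)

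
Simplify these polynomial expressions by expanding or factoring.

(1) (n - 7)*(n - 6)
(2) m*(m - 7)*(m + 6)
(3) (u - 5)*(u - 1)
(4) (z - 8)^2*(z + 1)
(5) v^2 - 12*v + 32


(1) = n^2 - 13*n + 42
(2) = m^3 - m^2 - 42*m
(3) = u^2 - 6*u + 5
(4) = z^3 - 15*z^2 + 48*z + 64
(5) = (v - 8)*(v - 4)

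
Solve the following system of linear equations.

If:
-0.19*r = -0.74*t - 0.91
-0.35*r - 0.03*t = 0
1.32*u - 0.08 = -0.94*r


Then:
r = 0.10
t = -1.20
u = -0.01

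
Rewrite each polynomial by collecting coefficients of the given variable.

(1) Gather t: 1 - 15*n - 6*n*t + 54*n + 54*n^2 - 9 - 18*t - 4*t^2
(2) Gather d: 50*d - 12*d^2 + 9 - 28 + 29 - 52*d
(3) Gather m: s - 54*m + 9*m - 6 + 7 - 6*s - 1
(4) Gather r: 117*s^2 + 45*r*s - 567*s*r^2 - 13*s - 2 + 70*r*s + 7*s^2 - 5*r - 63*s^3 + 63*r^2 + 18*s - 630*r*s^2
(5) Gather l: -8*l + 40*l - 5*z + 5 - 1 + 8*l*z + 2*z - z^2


(1) = 54*n^2 + 39*n - 4*t^2 + t*(-6*n - 18) - 8
(2) = -12*d^2 - 2*d + 10
(3) = -45*m - 5*s
(4) = r^2*(63 - 567*s) + r*(-630*s^2 + 115*s - 5) - 63*s^3 + 124*s^2 + 5*s - 2
(5) = l*(8*z + 32) - z^2 - 3*z + 4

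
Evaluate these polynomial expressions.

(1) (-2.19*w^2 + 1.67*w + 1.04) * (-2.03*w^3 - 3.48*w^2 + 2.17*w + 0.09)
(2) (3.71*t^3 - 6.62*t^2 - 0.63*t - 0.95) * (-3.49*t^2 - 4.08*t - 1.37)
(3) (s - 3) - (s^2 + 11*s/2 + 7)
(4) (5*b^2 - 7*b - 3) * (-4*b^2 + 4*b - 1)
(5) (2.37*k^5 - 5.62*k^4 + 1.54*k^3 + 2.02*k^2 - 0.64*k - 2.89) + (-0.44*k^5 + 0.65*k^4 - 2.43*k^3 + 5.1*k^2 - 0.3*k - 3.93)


(1) = 4.4457*w^5 + 4.2311*w^4 - 12.6751*w^3 - 0.1924*w^2 + 2.4071*w + 0.0936
(2) = -12.9479*t^5 + 7.967*t^4 + 24.1256*t^3 + 14.9553*t^2 + 4.7391*t + 1.3015
(3) = -s^2 - 9*s/2 - 10
(4) = -20*b^4 + 48*b^3 - 21*b^2 - 5*b + 3
(5) = 1.93*k^5 - 4.97*k^4 - 0.89*k^3 + 7.12*k^2 - 0.94*k - 6.82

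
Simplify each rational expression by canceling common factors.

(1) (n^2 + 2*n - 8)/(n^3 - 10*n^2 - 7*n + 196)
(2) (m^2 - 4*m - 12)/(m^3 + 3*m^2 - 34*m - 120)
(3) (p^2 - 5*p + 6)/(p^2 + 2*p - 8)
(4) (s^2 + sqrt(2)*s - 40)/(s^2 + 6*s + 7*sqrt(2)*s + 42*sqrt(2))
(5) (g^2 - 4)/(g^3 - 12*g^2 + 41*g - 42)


(1) = (n - 2)/(n^2 - 14*n + 49)
(2) = (m + 2)/(m^2 + 9*m + 20)
(3) = (p - 3)/(p + 4)
(4) = (s^2 + sqrt(2)*s - 40)/(s^2 + s*(6 + 7*sqrt(2)) + 42*sqrt(2))
(5) = (g + 2)/(g^2 - 10*g + 21)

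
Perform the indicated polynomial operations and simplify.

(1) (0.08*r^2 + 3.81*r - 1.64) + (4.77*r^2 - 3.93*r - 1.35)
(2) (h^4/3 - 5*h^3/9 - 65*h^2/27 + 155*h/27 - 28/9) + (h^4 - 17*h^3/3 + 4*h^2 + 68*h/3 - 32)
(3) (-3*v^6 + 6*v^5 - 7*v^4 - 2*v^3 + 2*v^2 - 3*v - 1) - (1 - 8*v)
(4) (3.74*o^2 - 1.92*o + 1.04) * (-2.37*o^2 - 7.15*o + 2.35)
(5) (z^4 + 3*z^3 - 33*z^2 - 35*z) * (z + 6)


(1) = 4.85*r^2 - 0.12*r - 2.99
(2) = 4*h^4/3 - 56*h^3/9 + 43*h^2/27 + 767*h/27 - 316/9
(3) = -3*v^6 + 6*v^5 - 7*v^4 - 2*v^3 + 2*v^2 + 5*v - 2
(4) = -8.8638*o^4 - 22.1906*o^3 + 20.0522*o^2 - 11.948*o + 2.444
(5) = z^5 + 9*z^4 - 15*z^3 - 233*z^2 - 210*z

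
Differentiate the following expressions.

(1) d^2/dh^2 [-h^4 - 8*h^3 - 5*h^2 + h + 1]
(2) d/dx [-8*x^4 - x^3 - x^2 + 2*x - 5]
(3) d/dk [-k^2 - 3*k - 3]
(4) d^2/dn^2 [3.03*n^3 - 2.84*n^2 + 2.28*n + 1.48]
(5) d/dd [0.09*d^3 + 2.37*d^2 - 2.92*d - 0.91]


(1) = -12*h^2 - 48*h - 10
(2) = -32*x^3 - 3*x^2 - 2*x + 2
(3) = -2*k - 3
(4) = 18.18*n - 5.68
(5) = 0.27*d^2 + 4.74*d - 2.92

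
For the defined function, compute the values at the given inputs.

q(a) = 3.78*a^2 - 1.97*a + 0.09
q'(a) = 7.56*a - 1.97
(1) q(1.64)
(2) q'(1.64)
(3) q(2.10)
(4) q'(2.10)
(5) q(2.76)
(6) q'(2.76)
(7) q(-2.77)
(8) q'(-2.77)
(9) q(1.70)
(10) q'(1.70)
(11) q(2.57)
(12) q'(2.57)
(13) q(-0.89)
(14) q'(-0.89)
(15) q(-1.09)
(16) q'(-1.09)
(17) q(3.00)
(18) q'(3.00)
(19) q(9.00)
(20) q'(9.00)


(1) = 7.03
(2) = 10.43
(3) = 12.62
(4) = 13.91
(5) = 23.45
(6) = 18.90
(7) = 34.55
(8) = -22.91
(9) = 7.67
(10) = 10.88
(11) = 19.99
(12) = 17.46
(13) = 4.84
(14) = -8.70
(15) = 6.73
(16) = -10.21
(17) = 28.20
(18) = 20.71
(19) = 288.54
(20) = 66.07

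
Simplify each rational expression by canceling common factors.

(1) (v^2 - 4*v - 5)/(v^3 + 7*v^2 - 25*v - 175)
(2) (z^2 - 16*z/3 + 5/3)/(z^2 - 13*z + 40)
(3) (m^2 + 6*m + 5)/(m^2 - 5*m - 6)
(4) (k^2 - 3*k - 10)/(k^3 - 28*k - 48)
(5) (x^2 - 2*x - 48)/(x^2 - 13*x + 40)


(1) = (v + 1)/(v^2 + 12*v + 35)
(2) = (3*z - 1)/(3*z - 24)
(3) = (m + 5)/(m - 6)
(4) = (k - 5)/(k^2 - 2*k - 24)
(5) = (x + 6)/(x - 5)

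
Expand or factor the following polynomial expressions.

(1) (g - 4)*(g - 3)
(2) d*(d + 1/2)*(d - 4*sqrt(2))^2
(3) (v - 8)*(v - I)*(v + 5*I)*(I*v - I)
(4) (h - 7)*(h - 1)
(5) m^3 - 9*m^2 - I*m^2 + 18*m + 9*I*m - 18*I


(1) = g^2 - 7*g + 12
(2) = d^4 - 8*sqrt(2)*d^3 + d^3/2 - 4*sqrt(2)*d^2 + 32*d^2 + 16*d
(3) = I*v^4 - 4*v^3 - 9*I*v^3 + 36*v^2 + 13*I*v^2 - 32*v - 45*I*v + 40*I
(4) = h^2 - 8*h + 7
(5) = (m - 6)*(m - 3)*(m - I)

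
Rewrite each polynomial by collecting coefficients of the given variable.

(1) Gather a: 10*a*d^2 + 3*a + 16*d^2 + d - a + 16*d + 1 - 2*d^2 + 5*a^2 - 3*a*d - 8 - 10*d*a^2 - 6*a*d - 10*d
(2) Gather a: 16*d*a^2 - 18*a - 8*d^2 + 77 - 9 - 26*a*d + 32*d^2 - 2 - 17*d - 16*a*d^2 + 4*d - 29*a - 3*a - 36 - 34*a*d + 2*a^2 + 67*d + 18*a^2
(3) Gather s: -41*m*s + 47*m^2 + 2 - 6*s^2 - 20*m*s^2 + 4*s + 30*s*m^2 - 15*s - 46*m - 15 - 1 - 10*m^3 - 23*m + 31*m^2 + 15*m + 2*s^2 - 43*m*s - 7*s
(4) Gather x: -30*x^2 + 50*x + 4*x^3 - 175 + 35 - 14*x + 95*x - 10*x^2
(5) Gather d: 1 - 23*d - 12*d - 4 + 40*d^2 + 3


(1) = a^2*(5 - 10*d) + a*(10*d^2 - 9*d + 2) + 14*d^2 + 7*d - 7
(2) = a^2*(16*d + 20) + a*(-16*d^2 - 60*d - 50) + 24*d^2 + 54*d + 30
(3) = -10*m^3 + 78*m^2 - 54*m + s^2*(-20*m - 4) + s*(30*m^2 - 84*m - 18) - 14
(4) = 4*x^3 - 40*x^2 + 131*x - 140
(5) = 40*d^2 - 35*d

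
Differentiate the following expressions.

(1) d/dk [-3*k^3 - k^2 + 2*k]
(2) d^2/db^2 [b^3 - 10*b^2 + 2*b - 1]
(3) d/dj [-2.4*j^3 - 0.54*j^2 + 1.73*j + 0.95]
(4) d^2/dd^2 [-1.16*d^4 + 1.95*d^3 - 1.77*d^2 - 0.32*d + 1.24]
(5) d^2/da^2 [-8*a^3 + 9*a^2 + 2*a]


(1) = -9*k^2 - 2*k + 2
(2) = 6*b - 20
(3) = -7.2*j^2 - 1.08*j + 1.73
(4) = -13.92*d^2 + 11.7*d - 3.54
(5) = 18 - 48*a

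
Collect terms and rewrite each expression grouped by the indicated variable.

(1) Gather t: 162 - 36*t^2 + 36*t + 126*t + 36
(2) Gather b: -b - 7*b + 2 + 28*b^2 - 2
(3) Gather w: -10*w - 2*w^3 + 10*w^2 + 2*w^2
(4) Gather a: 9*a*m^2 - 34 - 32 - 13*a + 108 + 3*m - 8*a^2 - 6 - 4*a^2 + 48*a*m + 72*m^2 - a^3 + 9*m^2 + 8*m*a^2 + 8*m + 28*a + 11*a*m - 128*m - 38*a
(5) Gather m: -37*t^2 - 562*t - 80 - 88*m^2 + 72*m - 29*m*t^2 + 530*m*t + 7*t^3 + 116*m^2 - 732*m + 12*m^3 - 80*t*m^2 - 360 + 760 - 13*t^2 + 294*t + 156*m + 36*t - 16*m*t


(1) = -36*t^2 + 162*t + 198
(2) = 28*b^2 - 8*b
(3) = -2*w^3 + 12*w^2 - 10*w
(4) = -a^3 + a^2*(8*m - 12) + a*(9*m^2 + 59*m - 23) + 81*m^2 - 117*m + 36
(5) = 12*m^3 + m^2*(28 - 80*t) + m*(-29*t^2 + 514*t - 504) + 7*t^3 - 50*t^2 - 232*t + 320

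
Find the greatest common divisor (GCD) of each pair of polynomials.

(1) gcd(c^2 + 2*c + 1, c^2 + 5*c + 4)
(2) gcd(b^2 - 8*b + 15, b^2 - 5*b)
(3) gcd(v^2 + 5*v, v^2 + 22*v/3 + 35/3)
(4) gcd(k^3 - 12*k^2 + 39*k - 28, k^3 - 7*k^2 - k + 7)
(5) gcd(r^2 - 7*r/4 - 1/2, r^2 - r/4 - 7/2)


(1) = gcd((c + 1)^2, (c + 1)*(c + 4)) = c + 1
(2) = b - 5
(3) = v + 5
(4) = gcd((k - 7)*(k - 4)*(k - 1), (k - 7)*(k - 1)*(k + 1)) = k^2 - 8*k + 7
(5) = r - 2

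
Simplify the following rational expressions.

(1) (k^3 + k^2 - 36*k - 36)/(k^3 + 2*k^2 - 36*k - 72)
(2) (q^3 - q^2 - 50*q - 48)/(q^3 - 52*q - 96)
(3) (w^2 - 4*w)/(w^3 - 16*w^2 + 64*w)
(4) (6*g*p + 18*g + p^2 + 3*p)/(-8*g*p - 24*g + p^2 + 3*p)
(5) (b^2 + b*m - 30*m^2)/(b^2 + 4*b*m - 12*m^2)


(1) = (k + 1)/(k + 2)
(2) = (q + 1)/(q + 2)
(3) = (w - 4)/(w^2 - 16*w + 64)
(4) = (6*g + p)/(-8*g + p)
(5) = (b - 5*m)/(b - 2*m)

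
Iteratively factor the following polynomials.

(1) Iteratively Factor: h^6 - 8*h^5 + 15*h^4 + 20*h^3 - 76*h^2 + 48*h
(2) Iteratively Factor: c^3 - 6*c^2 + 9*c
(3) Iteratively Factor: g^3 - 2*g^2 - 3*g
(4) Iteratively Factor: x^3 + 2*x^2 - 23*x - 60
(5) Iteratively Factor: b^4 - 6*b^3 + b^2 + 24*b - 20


(1) = (h + 2)*(h^5 - 10*h^4 + 35*h^3 - 50*h^2 + 24*h) = (h - 1)*(h + 2)*(h^4 - 9*h^3 + 26*h^2 - 24*h) = (h - 3)*(h - 1)*(h + 2)*(h^3 - 6*h^2 + 8*h) = (h - 3)*(h - 2)*(h - 1)*(h + 2)*(h^2 - 4*h) = (h - 4)*(h - 3)*(h - 2)*(h - 1)*(h + 2)*(h)
(2) = (c)*(c^2 - 6*c + 9) = c*(c - 3)*(c - 3)
(3) = (g + 1)*(g^2 - 3*g) = g*(g + 1)*(g - 3)
(4) = (x - 5)*(x^2 + 7*x + 12) = (x - 5)*(x + 4)*(x + 3)
(5) = (b - 2)*(b^3 - 4*b^2 - 7*b + 10) = (b - 2)*(b - 1)*(b^2 - 3*b - 10) = (b - 2)*(b - 1)*(b + 2)*(b - 5)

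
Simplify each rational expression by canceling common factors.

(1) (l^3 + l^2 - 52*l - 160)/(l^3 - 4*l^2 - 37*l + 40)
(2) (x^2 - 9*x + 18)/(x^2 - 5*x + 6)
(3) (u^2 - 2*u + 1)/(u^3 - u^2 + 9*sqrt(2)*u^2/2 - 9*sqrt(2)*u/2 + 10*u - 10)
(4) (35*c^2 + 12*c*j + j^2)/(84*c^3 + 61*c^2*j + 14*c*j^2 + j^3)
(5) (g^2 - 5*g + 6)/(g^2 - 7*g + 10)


(1) = (l + 4)/(l - 1)
(2) = (x - 6)/(x - 2)
(3) = (2*u - 2)/(2*u^2 + 9*sqrt(2)*u + 20)
(4) = (5*c + j)/(12*c^2 + 7*c*j + j^2)
(5) = (g - 3)/(g - 5)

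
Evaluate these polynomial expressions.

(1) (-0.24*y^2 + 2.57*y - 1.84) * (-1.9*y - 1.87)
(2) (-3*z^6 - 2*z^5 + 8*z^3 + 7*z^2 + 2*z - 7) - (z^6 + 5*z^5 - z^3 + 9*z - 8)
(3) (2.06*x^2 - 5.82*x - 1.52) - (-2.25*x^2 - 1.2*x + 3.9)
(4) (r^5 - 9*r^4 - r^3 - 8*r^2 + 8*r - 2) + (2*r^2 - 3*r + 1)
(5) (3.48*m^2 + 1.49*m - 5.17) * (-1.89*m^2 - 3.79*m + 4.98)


(1) = 0.456*y^3 - 4.4342*y^2 - 1.3099*y + 3.4408
(2) = -4*z^6 - 7*z^5 + 9*z^3 + 7*z^2 - 7*z + 1
(3) = 4.31*x^2 - 4.62*x - 5.42
(4) = r^5 - 9*r^4 - r^3 - 6*r^2 + 5*r - 1
(5) = -6.5772*m^4 - 16.0053*m^3 + 21.4546*m^2 + 27.0145*m - 25.7466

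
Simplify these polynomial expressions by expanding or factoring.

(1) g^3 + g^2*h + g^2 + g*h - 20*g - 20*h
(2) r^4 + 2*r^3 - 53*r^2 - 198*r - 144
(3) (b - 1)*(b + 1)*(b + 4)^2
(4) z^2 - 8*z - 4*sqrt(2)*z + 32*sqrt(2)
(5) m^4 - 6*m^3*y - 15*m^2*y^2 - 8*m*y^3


(1) = (g - 4)*(g + 5)*(g + h)
(2) = (r - 8)*(r + 1)*(r + 3)*(r + 6)
(3) = b^4 + 8*b^3 + 15*b^2 - 8*b - 16
(4) = (z - 8)*(z - 4*sqrt(2))
(5) = m*(m - 8*y)*(m + y)^2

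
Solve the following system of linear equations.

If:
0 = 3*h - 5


Then:
h = 5/3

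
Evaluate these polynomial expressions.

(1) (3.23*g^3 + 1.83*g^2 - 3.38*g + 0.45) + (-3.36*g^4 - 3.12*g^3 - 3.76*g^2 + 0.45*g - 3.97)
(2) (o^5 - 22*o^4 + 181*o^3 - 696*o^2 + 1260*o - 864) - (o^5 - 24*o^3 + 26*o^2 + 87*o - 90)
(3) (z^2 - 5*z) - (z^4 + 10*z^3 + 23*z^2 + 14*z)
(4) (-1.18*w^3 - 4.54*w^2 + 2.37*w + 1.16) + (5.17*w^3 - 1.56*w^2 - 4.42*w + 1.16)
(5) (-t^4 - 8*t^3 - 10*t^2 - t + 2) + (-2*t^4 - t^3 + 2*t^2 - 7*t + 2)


(1) = -3.36*g^4 + 0.11*g^3 - 1.93*g^2 - 2.93*g - 3.52
(2) = -22*o^4 + 205*o^3 - 722*o^2 + 1173*o - 774
(3) = -z^4 - 10*z^3 - 22*z^2 - 19*z
(4) = 3.99*w^3 - 6.1*w^2 - 2.05*w + 2.32
(5) = -3*t^4 - 9*t^3 - 8*t^2 - 8*t + 4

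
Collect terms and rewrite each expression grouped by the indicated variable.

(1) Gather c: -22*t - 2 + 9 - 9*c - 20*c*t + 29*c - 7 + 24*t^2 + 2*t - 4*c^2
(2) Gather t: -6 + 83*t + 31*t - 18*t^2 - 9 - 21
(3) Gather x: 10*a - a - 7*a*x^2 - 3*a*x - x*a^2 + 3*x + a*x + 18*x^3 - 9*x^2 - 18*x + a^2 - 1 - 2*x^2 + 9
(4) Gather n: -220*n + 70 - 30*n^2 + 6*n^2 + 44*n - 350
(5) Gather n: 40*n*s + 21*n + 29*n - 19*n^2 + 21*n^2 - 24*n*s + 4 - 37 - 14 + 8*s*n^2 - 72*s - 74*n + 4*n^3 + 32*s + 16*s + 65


(1) = -4*c^2 + c*(20 - 20*t) + 24*t^2 - 20*t
(2) = -18*t^2 + 114*t - 36
(3) = a^2 + 9*a + 18*x^3 + x^2*(-7*a - 11) + x*(-a^2 - 2*a - 15) + 8
(4) = -24*n^2 - 176*n - 280
(5) = 4*n^3 + n^2*(8*s + 2) + n*(16*s - 24) - 24*s + 18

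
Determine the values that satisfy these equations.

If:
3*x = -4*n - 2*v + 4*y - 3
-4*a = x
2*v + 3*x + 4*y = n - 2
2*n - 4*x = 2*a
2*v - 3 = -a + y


Then:
a = 45/223
n = -315/223
v = 455/446
x = -180/223
y = -169/223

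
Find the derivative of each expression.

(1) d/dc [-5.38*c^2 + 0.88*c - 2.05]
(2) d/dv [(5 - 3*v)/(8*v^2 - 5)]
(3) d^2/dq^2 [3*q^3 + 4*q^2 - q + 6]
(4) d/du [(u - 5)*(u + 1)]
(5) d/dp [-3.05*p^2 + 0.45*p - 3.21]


(1) = 0.88 - 10.76*c
(2) = (24*v^2 - 80*v + 15)/(64*v^4 - 80*v^2 + 25)
(3) = 18*q + 8
(4) = 2*u - 4
(5) = 0.45 - 6.1*p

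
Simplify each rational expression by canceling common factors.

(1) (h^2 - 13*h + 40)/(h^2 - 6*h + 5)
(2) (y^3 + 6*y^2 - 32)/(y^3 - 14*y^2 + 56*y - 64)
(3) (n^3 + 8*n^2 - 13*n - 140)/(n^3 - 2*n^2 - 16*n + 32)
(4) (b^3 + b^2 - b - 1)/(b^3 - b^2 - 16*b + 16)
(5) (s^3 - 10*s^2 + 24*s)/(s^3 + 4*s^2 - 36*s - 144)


(1) = (h - 8)/(h - 1)
(2) = (y^2 + 8*y + 16)/(y^2 - 12*y + 32)
(3) = (n^2 + 12*n + 35)/(n^2 + 2*n - 8)
(4) = (b^2 + 2*b + 1)/(b^2 - 16)
(5) = (s^2 - 4*s)/(s^2 + 10*s + 24)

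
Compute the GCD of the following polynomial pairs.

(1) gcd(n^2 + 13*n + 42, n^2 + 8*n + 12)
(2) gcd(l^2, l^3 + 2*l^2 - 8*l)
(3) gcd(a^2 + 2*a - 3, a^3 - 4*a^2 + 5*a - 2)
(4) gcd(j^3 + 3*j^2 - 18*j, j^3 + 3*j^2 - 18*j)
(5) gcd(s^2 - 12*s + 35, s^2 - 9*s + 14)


(1) = n + 6
(2) = gcd(l^2, l*(l - 2)*(l + 4)) = l
(3) = gcd((a - 1)*(a + 3), (a - 2)*(a - 1)^2) = a - 1
(4) = j^3 + 3*j^2 - 18*j
(5) = gcd((s - 7)*(s - 5), (s - 7)*(s - 2)) = s - 7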